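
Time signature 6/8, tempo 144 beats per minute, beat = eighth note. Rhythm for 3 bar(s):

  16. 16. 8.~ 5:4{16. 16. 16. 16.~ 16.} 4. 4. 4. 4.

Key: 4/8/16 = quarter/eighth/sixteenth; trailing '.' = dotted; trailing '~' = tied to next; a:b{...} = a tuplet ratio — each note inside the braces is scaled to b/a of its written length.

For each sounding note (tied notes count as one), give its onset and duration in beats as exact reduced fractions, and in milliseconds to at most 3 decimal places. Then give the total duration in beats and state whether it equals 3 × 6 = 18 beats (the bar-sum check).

1) 0.0ms=0b +312.5ms=3/4b
2) 312.5ms=3/4b +312.5ms=3/4b
3) 625.0ms=3/2b +875.0ms=21/10b
4) 1500.0ms=18/5b +250.0ms=3/5b
5) 1750.0ms=21/5b +250.0ms=3/5b
6) 2000.0ms=24/5b +500.0ms=6/5b
7) 2500.0ms=6b +1250.0ms=3b
8) 3750.0ms=9b +1250.0ms=3b
9) 5000.0ms=12b +1250.0ms=3b
10) 6250.0ms=15b +1250.0ms=3b
Σ=18b of 18 (144bpm 6/8) — PASS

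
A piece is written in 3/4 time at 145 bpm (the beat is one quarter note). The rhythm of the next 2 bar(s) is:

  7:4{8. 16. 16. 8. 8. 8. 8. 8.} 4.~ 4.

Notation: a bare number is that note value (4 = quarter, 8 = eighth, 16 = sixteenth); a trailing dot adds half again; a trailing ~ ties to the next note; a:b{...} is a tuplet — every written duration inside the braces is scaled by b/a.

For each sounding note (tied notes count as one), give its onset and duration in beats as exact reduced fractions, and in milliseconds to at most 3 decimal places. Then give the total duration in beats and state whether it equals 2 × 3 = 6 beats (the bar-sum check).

1) 0.0ms=0b +177.34ms=3/7b
2) 177.34ms=3/7b +88.67ms=3/14b
3) 266.01ms=9/14b +88.67ms=3/14b
4) 354.68ms=6/7b +177.34ms=3/7b
5) 532.02ms=9/7b +177.34ms=3/7b
6) 709.36ms=12/7b +177.34ms=3/7b
7) 886.7ms=15/7b +177.34ms=3/7b
8) 1064.039ms=18/7b +177.34ms=3/7b
9) 1241.379ms=3b +1241.379ms=3b
Σ=6b of 6 (145bpm 3/4) — PASS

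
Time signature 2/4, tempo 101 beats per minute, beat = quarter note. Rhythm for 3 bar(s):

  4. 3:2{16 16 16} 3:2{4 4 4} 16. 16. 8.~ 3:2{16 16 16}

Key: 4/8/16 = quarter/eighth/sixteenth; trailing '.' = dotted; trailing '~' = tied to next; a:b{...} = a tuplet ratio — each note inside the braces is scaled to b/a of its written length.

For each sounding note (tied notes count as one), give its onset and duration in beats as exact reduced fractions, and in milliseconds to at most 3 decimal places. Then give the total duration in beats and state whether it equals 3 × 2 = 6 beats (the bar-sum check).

1) 0.0ms=0b +891.089ms=3/2b
2) 891.089ms=3/2b +99.01ms=1/6b
3) 990.099ms=5/3b +99.01ms=1/6b
4) 1089.109ms=11/6b +99.01ms=1/6b
5) 1188.119ms=2b +396.04ms=2/3b
6) 1584.158ms=8/3b +396.04ms=2/3b
7) 1980.198ms=10/3b +396.04ms=2/3b
8) 2376.238ms=4b +222.772ms=3/8b
9) 2599.01ms=35/8b +222.772ms=3/8b
10) 2821.782ms=19/4b +544.554ms=11/12b
11) 3366.337ms=17/3b +99.01ms=1/6b
12) 3465.347ms=35/6b +99.01ms=1/6b
Σ=6b of 6 (101bpm 2/4) — PASS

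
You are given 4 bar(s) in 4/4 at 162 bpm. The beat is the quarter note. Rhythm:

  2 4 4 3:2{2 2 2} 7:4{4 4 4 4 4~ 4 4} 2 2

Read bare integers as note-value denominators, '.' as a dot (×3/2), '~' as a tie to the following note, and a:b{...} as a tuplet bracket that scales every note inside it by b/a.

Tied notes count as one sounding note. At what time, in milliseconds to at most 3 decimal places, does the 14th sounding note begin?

1. 0.0ms @ 0 + 740.741ms (2)
2. 740.741ms @ 2 + 370.37ms (1)
3. 1111.111ms @ 3 + 370.37ms (1)
4. 1481.481ms @ 4 + 493.827ms (4/3)
5. 1975.309ms @ 16/3 + 493.827ms (4/3)
6. 2469.136ms @ 20/3 + 493.827ms (4/3)
7. 2962.963ms @ 8 + 211.64ms (4/7)
8. 3174.603ms @ 60/7 + 211.64ms (4/7)
9. 3386.243ms @ 64/7 + 211.64ms (4/7)
10. 3597.884ms @ 68/7 + 211.64ms (4/7)
11. 3809.524ms @ 72/7 + 423.28ms (8/7)
12. 4232.804ms @ 80/7 + 211.64ms (4/7)
13. 4444.444ms @ 12 + 740.741ms (2)
14. 5185.185ms @ 14 + 740.741ms (2)

note 14 onset = 14b = 5185.185ms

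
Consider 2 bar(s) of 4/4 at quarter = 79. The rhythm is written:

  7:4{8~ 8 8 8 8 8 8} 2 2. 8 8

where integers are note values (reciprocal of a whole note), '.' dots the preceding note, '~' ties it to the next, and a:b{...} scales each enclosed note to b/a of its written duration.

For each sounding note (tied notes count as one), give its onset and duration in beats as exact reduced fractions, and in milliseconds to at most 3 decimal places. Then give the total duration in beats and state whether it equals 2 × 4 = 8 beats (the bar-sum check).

1) 0.0ms=0b +433.996ms=4/7b
2) 433.996ms=4/7b +216.998ms=2/7b
3) 650.995ms=6/7b +216.998ms=2/7b
4) 867.993ms=8/7b +216.998ms=2/7b
5) 1084.991ms=10/7b +216.998ms=2/7b
6) 1301.989ms=12/7b +216.998ms=2/7b
7) 1518.987ms=2b +1518.987ms=2b
8) 3037.975ms=4b +2278.481ms=3b
9) 5316.456ms=7b +379.747ms=1/2b
10) 5696.203ms=15/2b +379.747ms=1/2b
Σ=8b of 8 (79bpm 4/4) — PASS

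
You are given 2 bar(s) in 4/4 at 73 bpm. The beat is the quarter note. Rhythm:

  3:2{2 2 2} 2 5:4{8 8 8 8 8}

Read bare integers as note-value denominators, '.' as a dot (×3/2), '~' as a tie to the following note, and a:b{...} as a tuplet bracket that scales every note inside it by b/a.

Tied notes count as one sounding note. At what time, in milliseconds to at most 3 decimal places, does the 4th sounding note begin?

1. 0.0ms @ 0 + 1095.89ms (4/3)
2. 1095.89ms @ 4/3 + 1095.89ms (4/3)
3. 2191.781ms @ 8/3 + 1095.89ms (4/3)
4. 3287.671ms @ 4 + 1643.836ms (2)
5. 4931.507ms @ 6 + 328.767ms (2/5)
6. 5260.274ms @ 32/5 + 328.767ms (2/5)
7. 5589.041ms @ 34/5 + 328.767ms (2/5)
8. 5917.808ms @ 36/5 + 328.767ms (2/5)
9. 6246.575ms @ 38/5 + 328.767ms (2/5)

note 4 onset = 4b = 3287.671ms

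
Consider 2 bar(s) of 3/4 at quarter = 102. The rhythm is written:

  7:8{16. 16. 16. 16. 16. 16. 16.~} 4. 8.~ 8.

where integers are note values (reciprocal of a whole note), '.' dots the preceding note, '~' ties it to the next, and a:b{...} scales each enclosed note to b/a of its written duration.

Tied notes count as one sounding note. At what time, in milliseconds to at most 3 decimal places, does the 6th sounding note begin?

note 6 onset = 15/7b = 1260.504ms

1. 0.0ms @ 0 + 252.101ms (3/7)
2. 252.101ms @ 3/7 + 252.101ms (3/7)
3. 504.202ms @ 6/7 + 252.101ms (3/7)
4. 756.303ms @ 9/7 + 252.101ms (3/7)
5. 1008.403ms @ 12/7 + 252.101ms (3/7)
6. 1260.504ms @ 15/7 + 252.101ms (3/7)
7. 1512.605ms @ 18/7 + 1134.454ms (27/14)
8. 2647.059ms @ 9/2 + 882.353ms (3/2)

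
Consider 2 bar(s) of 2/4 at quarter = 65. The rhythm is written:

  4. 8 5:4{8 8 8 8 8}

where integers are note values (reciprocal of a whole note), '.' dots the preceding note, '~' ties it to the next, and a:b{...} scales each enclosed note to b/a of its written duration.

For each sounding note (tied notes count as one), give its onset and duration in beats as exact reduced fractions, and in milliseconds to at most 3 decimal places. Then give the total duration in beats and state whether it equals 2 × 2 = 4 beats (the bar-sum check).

1) 0.0ms=0b +1384.615ms=3/2b
2) 1384.615ms=3/2b +461.538ms=1/2b
3) 1846.154ms=2b +369.231ms=2/5b
4) 2215.385ms=12/5b +369.231ms=2/5b
5) 2584.615ms=14/5b +369.231ms=2/5b
6) 2953.846ms=16/5b +369.231ms=2/5b
7) 3323.077ms=18/5b +369.231ms=2/5b
Σ=4b of 4 (65bpm 2/4) — PASS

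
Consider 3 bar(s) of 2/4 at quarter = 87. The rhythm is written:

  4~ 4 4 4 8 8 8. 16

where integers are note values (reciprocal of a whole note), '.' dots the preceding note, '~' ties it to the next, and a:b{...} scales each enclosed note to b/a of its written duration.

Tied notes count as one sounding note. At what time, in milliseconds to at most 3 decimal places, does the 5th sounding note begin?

1. 0.0ms @ 0 + 1379.31ms (2)
2. 1379.31ms @ 2 + 689.655ms (1)
3. 2068.966ms @ 3 + 689.655ms (1)
4. 2758.621ms @ 4 + 344.828ms (1/2)
5. 3103.448ms @ 9/2 + 344.828ms (1/2)
6. 3448.276ms @ 5 + 517.241ms (3/4)
7. 3965.517ms @ 23/4 + 172.414ms (1/4)

note 5 onset = 9/2b = 3103.448ms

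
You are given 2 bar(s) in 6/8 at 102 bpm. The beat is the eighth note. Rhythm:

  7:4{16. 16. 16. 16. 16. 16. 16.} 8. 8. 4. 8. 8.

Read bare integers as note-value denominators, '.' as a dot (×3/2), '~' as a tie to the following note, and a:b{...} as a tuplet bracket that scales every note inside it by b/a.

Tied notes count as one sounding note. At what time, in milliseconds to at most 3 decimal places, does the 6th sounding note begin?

1. 0.0ms @ 0 + 252.101ms (3/7)
2. 252.101ms @ 3/7 + 252.101ms (3/7)
3. 504.202ms @ 6/7 + 252.101ms (3/7)
4. 756.303ms @ 9/7 + 252.101ms (3/7)
5. 1008.403ms @ 12/7 + 252.101ms (3/7)
6. 1260.504ms @ 15/7 + 252.101ms (3/7)
7. 1512.605ms @ 18/7 + 252.101ms (3/7)
8. 1764.706ms @ 3 + 882.353ms (3/2)
9. 2647.059ms @ 9/2 + 882.353ms (3/2)
10. 3529.412ms @ 6 + 1764.706ms (3)
11. 5294.118ms @ 9 + 882.353ms (3/2)
12. 6176.471ms @ 21/2 + 882.353ms (3/2)

note 6 onset = 15/7b = 1260.504ms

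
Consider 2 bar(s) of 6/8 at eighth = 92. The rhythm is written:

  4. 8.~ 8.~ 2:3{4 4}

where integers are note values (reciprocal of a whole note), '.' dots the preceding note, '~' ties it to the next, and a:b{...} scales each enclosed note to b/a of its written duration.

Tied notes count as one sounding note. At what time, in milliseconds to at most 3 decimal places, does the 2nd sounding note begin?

1. 0.0ms @ 0 + 1956.522ms (3)
2. 1956.522ms @ 3 + 3913.043ms (6)
3. 5869.565ms @ 9 + 1956.522ms (3)

note 2 onset = 3b = 1956.522ms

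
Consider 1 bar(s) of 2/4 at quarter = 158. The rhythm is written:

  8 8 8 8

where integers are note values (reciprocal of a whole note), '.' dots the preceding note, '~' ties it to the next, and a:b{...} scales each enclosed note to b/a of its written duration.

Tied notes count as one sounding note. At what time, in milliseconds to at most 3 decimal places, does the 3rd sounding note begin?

note 3 onset = 1b = 379.747ms

1. 0.0ms @ 0 + 189.873ms (1/2)
2. 189.873ms @ 1/2 + 189.873ms (1/2)
3. 379.747ms @ 1 + 189.873ms (1/2)
4. 569.62ms @ 3/2 + 189.873ms (1/2)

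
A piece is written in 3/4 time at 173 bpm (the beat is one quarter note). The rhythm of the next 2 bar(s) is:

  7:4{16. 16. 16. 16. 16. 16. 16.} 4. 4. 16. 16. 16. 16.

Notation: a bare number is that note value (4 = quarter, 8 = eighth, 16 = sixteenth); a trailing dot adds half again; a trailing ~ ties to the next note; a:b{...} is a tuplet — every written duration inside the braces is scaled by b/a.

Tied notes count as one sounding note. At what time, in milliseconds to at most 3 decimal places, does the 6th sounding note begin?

1. 0.0ms @ 0 + 74.319ms (3/14)
2. 74.319ms @ 3/14 + 74.319ms (3/14)
3. 148.637ms @ 3/7 + 74.319ms (3/14)
4. 222.956ms @ 9/14 + 74.319ms (3/14)
5. 297.275ms @ 6/7 + 74.319ms (3/14)
6. 371.594ms @ 15/14 + 74.319ms (3/14)
7. 445.912ms @ 9/7 + 74.319ms (3/14)
8. 520.231ms @ 3/2 + 520.231ms (3/2)
9. 1040.462ms @ 3 + 520.231ms (3/2)
10. 1560.694ms @ 9/2 + 130.058ms (3/8)
11. 1690.751ms @ 39/8 + 130.058ms (3/8)
12. 1820.809ms @ 21/4 + 130.058ms (3/8)
13. 1950.867ms @ 45/8 + 130.058ms (3/8)

note 6 onset = 15/14b = 371.594ms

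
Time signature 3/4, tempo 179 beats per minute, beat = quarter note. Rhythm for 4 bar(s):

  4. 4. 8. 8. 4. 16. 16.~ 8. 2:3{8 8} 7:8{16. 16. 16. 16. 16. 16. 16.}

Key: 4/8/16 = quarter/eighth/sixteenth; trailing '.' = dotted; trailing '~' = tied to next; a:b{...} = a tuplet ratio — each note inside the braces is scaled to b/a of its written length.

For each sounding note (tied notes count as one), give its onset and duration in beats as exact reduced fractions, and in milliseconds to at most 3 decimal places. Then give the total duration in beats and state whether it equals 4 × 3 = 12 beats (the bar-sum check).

1) 0.0ms=0b +502.793ms=3/2b
2) 502.793ms=3/2b +502.793ms=3/2b
3) 1005.587ms=3b +251.397ms=3/4b
4) 1256.983ms=15/4b +251.397ms=3/4b
5) 1508.38ms=9/2b +502.793ms=3/2b
6) 2011.173ms=6b +125.698ms=3/8b
7) 2136.872ms=51/8b +377.095ms=9/8b
8) 2513.966ms=15/2b +251.397ms=3/4b
9) 2765.363ms=33/4b +251.397ms=3/4b
10) 3016.76ms=9b +143.655ms=3/7b
11) 3160.415ms=66/7b +143.655ms=3/7b
12) 3304.07ms=69/7b +143.655ms=3/7b
13) 3447.725ms=72/7b +143.655ms=3/7b
14) 3591.381ms=75/7b +143.655ms=3/7b
15) 3735.036ms=78/7b +143.655ms=3/7b
16) 3878.691ms=81/7b +143.655ms=3/7b
Σ=12b of 12 (179bpm 3/4) — PASS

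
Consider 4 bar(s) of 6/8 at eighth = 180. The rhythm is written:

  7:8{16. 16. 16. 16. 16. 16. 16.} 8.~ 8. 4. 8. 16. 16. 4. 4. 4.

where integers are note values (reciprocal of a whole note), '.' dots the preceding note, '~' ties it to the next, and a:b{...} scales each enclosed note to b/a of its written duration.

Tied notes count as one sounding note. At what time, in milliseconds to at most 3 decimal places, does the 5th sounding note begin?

1. 0.0ms @ 0 + 285.714ms (6/7)
2. 285.714ms @ 6/7 + 285.714ms (6/7)
3. 571.429ms @ 12/7 + 285.714ms (6/7)
4. 857.143ms @ 18/7 + 285.714ms (6/7)
5. 1142.857ms @ 24/7 + 285.714ms (6/7)
6. 1428.571ms @ 30/7 + 285.714ms (6/7)
7. 1714.286ms @ 36/7 + 285.714ms (6/7)
8. 2000.0ms @ 6 + 1000.0ms (3)
9. 3000.0ms @ 9 + 1000.0ms (3)
10. 4000.0ms @ 12 + 500.0ms (3/2)
11. 4500.0ms @ 27/2 + 250.0ms (3/4)
12. 4750.0ms @ 57/4 + 250.0ms (3/4)
13. 5000.0ms @ 15 + 1000.0ms (3)
14. 6000.0ms @ 18 + 1000.0ms (3)
15. 7000.0ms @ 21 + 1000.0ms (3)

note 5 onset = 24/7b = 1142.857ms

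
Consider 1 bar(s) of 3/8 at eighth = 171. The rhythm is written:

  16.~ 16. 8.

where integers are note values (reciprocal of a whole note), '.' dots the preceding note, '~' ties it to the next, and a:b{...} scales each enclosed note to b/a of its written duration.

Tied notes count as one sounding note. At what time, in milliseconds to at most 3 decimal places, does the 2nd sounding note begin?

1. 0.0ms @ 0 + 526.316ms (3/2)
2. 526.316ms @ 3/2 + 526.316ms (3/2)

note 2 onset = 3/2b = 526.316ms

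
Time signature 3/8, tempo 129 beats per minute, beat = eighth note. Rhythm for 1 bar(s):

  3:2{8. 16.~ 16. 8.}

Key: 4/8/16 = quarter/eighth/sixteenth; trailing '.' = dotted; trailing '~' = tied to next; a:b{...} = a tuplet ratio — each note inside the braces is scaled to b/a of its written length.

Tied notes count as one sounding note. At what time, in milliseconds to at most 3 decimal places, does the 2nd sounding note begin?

1. 0.0ms @ 0 + 465.116ms (1)
2. 465.116ms @ 1 + 465.116ms (1)
3. 930.233ms @ 2 + 465.116ms (1)

note 2 onset = 1b = 465.116ms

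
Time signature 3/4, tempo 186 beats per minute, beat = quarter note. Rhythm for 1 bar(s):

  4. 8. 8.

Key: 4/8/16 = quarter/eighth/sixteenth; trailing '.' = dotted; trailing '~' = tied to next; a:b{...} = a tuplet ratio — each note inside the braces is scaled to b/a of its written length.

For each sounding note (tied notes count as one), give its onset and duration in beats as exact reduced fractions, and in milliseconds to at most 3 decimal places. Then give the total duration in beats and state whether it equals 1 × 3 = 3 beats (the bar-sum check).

1) 0.0ms=0b +483.871ms=3/2b
2) 483.871ms=3/2b +241.935ms=3/4b
3) 725.806ms=9/4b +241.935ms=3/4b
Σ=3b of 3 (186bpm 3/4) — PASS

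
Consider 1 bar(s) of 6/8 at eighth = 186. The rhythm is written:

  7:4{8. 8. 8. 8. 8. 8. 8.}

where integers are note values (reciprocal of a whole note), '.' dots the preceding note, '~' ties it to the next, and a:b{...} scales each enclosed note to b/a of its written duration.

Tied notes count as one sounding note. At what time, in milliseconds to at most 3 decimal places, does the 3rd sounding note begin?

note 3 onset = 12/7b = 552.995ms

1. 0.0ms @ 0 + 276.498ms (6/7)
2. 276.498ms @ 6/7 + 276.498ms (6/7)
3. 552.995ms @ 12/7 + 276.498ms (6/7)
4. 829.493ms @ 18/7 + 276.498ms (6/7)
5. 1105.991ms @ 24/7 + 276.498ms (6/7)
6. 1382.488ms @ 30/7 + 276.498ms (6/7)
7. 1658.986ms @ 36/7 + 276.498ms (6/7)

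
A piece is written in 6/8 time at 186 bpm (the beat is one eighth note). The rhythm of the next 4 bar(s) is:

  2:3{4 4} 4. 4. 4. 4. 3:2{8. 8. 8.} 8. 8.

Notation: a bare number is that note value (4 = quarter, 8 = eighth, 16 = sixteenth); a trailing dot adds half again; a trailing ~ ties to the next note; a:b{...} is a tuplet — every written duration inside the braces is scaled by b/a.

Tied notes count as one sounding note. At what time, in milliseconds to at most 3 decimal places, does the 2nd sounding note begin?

1. 0.0ms @ 0 + 967.742ms (3)
2. 967.742ms @ 3 + 967.742ms (3)
3. 1935.484ms @ 6 + 967.742ms (3)
4. 2903.226ms @ 9 + 967.742ms (3)
5. 3870.968ms @ 12 + 967.742ms (3)
6. 4838.71ms @ 15 + 967.742ms (3)
7. 5806.452ms @ 18 + 322.581ms (1)
8. 6129.032ms @ 19 + 322.581ms (1)
9. 6451.613ms @ 20 + 322.581ms (1)
10. 6774.194ms @ 21 + 483.871ms (3/2)
11. 7258.065ms @ 45/2 + 483.871ms (3/2)

note 2 onset = 3b = 967.742ms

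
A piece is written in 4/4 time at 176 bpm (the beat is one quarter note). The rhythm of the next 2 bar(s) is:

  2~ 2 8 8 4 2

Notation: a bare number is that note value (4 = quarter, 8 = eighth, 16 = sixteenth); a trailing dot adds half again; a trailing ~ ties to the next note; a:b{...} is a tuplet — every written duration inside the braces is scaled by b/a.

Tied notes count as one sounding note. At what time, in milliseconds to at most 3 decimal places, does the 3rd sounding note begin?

note 3 onset = 9/2b = 1534.091ms

1. 0.0ms @ 0 + 1363.636ms (4)
2. 1363.636ms @ 4 + 170.455ms (1/2)
3. 1534.091ms @ 9/2 + 170.455ms (1/2)
4. 1704.545ms @ 5 + 340.909ms (1)
5. 2045.455ms @ 6 + 681.818ms (2)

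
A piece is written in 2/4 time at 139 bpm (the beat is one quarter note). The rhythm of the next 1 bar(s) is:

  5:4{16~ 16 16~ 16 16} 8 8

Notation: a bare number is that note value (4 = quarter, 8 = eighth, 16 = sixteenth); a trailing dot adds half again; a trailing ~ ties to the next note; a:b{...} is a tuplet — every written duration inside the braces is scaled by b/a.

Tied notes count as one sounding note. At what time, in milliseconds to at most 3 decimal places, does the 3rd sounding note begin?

note 3 onset = 4/5b = 345.324ms

1. 0.0ms @ 0 + 172.662ms (2/5)
2. 172.662ms @ 2/5 + 172.662ms (2/5)
3. 345.324ms @ 4/5 + 86.331ms (1/5)
4. 431.655ms @ 1 + 215.827ms (1/2)
5. 647.482ms @ 3/2 + 215.827ms (1/2)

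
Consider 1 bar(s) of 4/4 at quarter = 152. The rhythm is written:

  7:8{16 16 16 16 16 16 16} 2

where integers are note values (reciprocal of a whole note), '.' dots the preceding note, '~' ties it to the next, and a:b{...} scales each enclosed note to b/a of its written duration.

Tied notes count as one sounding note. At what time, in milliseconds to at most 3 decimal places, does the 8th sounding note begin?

1. 0.0ms @ 0 + 112.782ms (2/7)
2. 112.782ms @ 2/7 + 112.782ms (2/7)
3. 225.564ms @ 4/7 + 112.782ms (2/7)
4. 338.346ms @ 6/7 + 112.782ms (2/7)
5. 451.128ms @ 8/7 + 112.782ms (2/7)
6. 563.91ms @ 10/7 + 112.782ms (2/7)
7. 676.692ms @ 12/7 + 112.782ms (2/7)
8. 789.474ms @ 2 + 789.474ms (2)

note 8 onset = 2b = 789.474ms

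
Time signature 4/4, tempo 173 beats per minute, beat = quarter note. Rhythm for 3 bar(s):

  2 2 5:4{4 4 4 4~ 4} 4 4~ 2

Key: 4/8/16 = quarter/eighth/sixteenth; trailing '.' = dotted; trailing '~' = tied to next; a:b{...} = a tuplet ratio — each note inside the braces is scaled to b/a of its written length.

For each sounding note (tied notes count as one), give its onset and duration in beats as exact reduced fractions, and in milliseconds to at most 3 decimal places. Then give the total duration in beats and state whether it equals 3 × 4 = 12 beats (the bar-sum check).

1) 0.0ms=0b +693.642ms=2b
2) 693.642ms=2b +693.642ms=2b
3) 1387.283ms=4b +277.457ms=4/5b
4) 1664.74ms=24/5b +277.457ms=4/5b
5) 1942.197ms=28/5b +277.457ms=4/5b
6) 2219.653ms=32/5b +554.913ms=8/5b
7) 2774.566ms=8b +346.821ms=1b
8) 3121.387ms=9b +1040.462ms=3b
Σ=12b of 12 (173bpm 4/4) — PASS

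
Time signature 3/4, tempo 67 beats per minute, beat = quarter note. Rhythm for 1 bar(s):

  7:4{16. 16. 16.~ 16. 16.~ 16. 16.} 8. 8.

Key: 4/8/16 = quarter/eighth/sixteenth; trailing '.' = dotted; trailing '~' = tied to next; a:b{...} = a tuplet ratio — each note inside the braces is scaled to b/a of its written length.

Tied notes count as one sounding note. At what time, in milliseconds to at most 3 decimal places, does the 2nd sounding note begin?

note 2 onset = 3/14b = 191.898ms

1. 0.0ms @ 0 + 191.898ms (3/14)
2. 191.898ms @ 3/14 + 191.898ms (3/14)
3. 383.795ms @ 3/7 + 383.795ms (3/7)
4. 767.591ms @ 6/7 + 383.795ms (3/7)
5. 1151.386ms @ 9/7 + 191.898ms (3/14)
6. 1343.284ms @ 3/2 + 671.642ms (3/4)
7. 2014.925ms @ 9/4 + 671.642ms (3/4)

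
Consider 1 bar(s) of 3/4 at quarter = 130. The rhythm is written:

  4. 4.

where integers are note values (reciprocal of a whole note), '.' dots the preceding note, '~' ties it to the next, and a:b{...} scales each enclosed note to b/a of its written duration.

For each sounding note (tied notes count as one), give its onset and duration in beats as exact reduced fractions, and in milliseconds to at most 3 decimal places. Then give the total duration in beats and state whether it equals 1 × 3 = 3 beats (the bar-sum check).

1) 0.0ms=0b +692.308ms=3/2b
2) 692.308ms=3/2b +692.308ms=3/2b
Σ=3b of 3 (130bpm 3/4) — PASS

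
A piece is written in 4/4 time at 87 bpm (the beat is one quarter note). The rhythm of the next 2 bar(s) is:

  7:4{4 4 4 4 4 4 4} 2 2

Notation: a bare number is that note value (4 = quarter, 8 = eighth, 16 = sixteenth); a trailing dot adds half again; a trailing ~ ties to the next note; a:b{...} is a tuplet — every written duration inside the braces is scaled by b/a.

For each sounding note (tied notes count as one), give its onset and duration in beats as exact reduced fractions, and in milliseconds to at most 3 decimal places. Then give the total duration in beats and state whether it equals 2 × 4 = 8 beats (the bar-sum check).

1) 0.0ms=0b +394.089ms=4/7b
2) 394.089ms=4/7b +394.089ms=4/7b
3) 788.177ms=8/7b +394.089ms=4/7b
4) 1182.266ms=12/7b +394.089ms=4/7b
5) 1576.355ms=16/7b +394.089ms=4/7b
6) 1970.443ms=20/7b +394.089ms=4/7b
7) 2364.532ms=24/7b +394.089ms=4/7b
8) 2758.621ms=4b +1379.31ms=2b
9) 4137.931ms=6b +1379.31ms=2b
Σ=8b of 8 (87bpm 4/4) — PASS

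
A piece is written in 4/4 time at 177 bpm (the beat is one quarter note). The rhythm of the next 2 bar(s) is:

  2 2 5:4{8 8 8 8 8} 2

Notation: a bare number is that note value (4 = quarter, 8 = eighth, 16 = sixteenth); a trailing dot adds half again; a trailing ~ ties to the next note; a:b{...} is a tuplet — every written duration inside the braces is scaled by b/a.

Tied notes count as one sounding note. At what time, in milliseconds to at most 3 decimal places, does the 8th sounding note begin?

note 8 onset = 6b = 2033.898ms

1. 0.0ms @ 0 + 677.966ms (2)
2. 677.966ms @ 2 + 677.966ms (2)
3. 1355.932ms @ 4 + 135.593ms (2/5)
4. 1491.525ms @ 22/5 + 135.593ms (2/5)
5. 1627.119ms @ 24/5 + 135.593ms (2/5)
6. 1762.712ms @ 26/5 + 135.593ms (2/5)
7. 1898.305ms @ 28/5 + 135.593ms (2/5)
8. 2033.898ms @ 6 + 677.966ms (2)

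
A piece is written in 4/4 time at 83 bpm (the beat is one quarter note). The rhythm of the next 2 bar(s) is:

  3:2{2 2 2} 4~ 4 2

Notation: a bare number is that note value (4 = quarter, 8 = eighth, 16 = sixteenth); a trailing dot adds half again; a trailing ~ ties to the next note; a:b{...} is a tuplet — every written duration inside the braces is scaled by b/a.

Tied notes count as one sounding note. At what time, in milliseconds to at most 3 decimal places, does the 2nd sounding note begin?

note 2 onset = 4/3b = 963.855ms

1. 0.0ms @ 0 + 963.855ms (4/3)
2. 963.855ms @ 4/3 + 963.855ms (4/3)
3. 1927.711ms @ 8/3 + 963.855ms (4/3)
4. 2891.566ms @ 4 + 1445.783ms (2)
5. 4337.349ms @ 6 + 1445.783ms (2)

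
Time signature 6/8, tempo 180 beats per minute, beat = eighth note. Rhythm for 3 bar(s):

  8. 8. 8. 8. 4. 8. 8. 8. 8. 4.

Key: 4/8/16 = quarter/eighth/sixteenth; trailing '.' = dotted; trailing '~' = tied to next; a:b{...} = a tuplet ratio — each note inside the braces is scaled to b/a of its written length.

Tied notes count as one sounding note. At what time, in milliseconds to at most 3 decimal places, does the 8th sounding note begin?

note 8 onset = 12b = 4000.0ms

1. 0.0ms @ 0 + 500.0ms (3/2)
2. 500.0ms @ 3/2 + 500.0ms (3/2)
3. 1000.0ms @ 3 + 500.0ms (3/2)
4. 1500.0ms @ 9/2 + 500.0ms (3/2)
5. 2000.0ms @ 6 + 1000.0ms (3)
6. 3000.0ms @ 9 + 500.0ms (3/2)
7. 3500.0ms @ 21/2 + 500.0ms (3/2)
8. 4000.0ms @ 12 + 500.0ms (3/2)
9. 4500.0ms @ 27/2 + 500.0ms (3/2)
10. 5000.0ms @ 15 + 1000.0ms (3)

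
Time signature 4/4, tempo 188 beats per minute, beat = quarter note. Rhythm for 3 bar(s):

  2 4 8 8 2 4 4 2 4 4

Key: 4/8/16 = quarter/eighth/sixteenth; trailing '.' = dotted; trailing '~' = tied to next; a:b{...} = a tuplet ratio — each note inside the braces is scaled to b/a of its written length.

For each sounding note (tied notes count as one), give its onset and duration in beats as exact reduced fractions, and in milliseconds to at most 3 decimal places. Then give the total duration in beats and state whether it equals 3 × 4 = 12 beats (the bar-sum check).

1) 0.0ms=0b +638.298ms=2b
2) 638.298ms=2b +319.149ms=1b
3) 957.447ms=3b +159.574ms=1/2b
4) 1117.021ms=7/2b +159.574ms=1/2b
5) 1276.596ms=4b +638.298ms=2b
6) 1914.894ms=6b +319.149ms=1b
7) 2234.043ms=7b +319.149ms=1b
8) 2553.191ms=8b +638.298ms=2b
9) 3191.489ms=10b +319.149ms=1b
10) 3510.638ms=11b +319.149ms=1b
Σ=12b of 12 (188bpm 4/4) — PASS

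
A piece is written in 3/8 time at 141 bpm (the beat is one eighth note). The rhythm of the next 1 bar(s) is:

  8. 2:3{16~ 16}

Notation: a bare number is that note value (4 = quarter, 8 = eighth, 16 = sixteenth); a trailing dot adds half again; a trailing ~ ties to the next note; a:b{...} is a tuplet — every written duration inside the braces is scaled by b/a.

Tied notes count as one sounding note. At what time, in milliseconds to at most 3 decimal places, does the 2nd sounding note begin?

note 2 onset = 3/2b = 638.298ms

1. 0.0ms @ 0 + 638.298ms (3/2)
2. 638.298ms @ 3/2 + 638.298ms (3/2)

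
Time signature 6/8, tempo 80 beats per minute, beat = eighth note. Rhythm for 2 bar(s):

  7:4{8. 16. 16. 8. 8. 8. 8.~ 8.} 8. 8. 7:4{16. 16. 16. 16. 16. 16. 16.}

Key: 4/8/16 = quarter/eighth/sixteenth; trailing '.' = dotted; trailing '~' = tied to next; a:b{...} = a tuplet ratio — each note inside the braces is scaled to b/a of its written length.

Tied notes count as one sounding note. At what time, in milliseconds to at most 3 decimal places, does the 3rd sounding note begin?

1. 0.0ms @ 0 + 642.857ms (6/7)
2. 642.857ms @ 6/7 + 321.429ms (3/7)
3. 964.286ms @ 9/7 + 321.429ms (3/7)
4. 1285.714ms @ 12/7 + 642.857ms (6/7)
5. 1928.571ms @ 18/7 + 642.857ms (6/7)
6. 2571.429ms @ 24/7 + 642.857ms (6/7)
7. 3214.286ms @ 30/7 + 1285.714ms (12/7)
8. 4500.0ms @ 6 + 1125.0ms (3/2)
9. 5625.0ms @ 15/2 + 1125.0ms (3/2)
10. 6750.0ms @ 9 + 321.429ms (3/7)
11. 7071.429ms @ 66/7 + 321.429ms (3/7)
12. 7392.857ms @ 69/7 + 321.429ms (3/7)
13. 7714.286ms @ 72/7 + 321.429ms (3/7)
14. 8035.714ms @ 75/7 + 321.429ms (3/7)
15. 8357.143ms @ 78/7 + 321.429ms (3/7)
16. 8678.571ms @ 81/7 + 321.429ms (3/7)

note 3 onset = 9/7b = 964.286ms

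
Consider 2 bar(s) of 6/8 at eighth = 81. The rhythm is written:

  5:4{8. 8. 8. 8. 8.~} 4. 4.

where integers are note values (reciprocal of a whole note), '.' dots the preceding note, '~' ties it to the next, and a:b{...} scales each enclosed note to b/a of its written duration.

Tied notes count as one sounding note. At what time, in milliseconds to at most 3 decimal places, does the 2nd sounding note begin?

note 2 onset = 6/5b = 888.889ms

1. 0.0ms @ 0 + 888.889ms (6/5)
2. 888.889ms @ 6/5 + 888.889ms (6/5)
3. 1777.778ms @ 12/5 + 888.889ms (6/5)
4. 2666.667ms @ 18/5 + 888.889ms (6/5)
5. 3555.556ms @ 24/5 + 3111.111ms (21/5)
6. 6666.667ms @ 9 + 2222.222ms (3)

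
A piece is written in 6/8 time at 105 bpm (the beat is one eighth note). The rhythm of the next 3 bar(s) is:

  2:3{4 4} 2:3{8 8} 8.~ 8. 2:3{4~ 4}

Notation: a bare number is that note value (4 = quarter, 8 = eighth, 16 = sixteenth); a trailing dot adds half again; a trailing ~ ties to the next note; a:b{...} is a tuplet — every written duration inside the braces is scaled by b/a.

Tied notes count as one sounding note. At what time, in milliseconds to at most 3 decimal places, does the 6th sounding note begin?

note 6 onset = 12b = 6857.143ms

1. 0.0ms @ 0 + 1714.286ms (3)
2. 1714.286ms @ 3 + 1714.286ms (3)
3. 3428.571ms @ 6 + 857.143ms (3/2)
4. 4285.714ms @ 15/2 + 857.143ms (3/2)
5. 5142.857ms @ 9 + 1714.286ms (3)
6. 6857.143ms @ 12 + 3428.571ms (6)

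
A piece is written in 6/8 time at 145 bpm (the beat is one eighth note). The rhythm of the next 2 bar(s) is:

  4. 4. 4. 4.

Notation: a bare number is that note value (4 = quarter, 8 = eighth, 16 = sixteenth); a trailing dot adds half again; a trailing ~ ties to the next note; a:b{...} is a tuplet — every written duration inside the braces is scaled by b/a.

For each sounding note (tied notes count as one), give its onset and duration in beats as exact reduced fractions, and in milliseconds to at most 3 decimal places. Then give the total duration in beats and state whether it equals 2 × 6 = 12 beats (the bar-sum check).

1) 0.0ms=0b +1241.379ms=3b
2) 1241.379ms=3b +1241.379ms=3b
3) 2482.759ms=6b +1241.379ms=3b
4) 3724.138ms=9b +1241.379ms=3b
Σ=12b of 12 (145bpm 6/8) — PASS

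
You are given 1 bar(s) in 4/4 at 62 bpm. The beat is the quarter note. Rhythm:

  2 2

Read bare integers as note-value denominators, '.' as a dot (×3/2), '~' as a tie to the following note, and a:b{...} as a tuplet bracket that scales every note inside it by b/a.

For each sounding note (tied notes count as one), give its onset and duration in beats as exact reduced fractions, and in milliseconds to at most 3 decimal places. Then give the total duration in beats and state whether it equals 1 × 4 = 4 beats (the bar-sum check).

1) 0.0ms=0b +1935.484ms=2b
2) 1935.484ms=2b +1935.484ms=2b
Σ=4b of 4 (62bpm 4/4) — PASS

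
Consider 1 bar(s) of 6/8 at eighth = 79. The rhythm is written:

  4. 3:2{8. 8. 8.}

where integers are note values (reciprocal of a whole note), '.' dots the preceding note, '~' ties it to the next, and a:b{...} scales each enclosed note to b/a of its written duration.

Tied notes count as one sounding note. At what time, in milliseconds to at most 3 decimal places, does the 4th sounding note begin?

1. 0.0ms @ 0 + 2278.481ms (3)
2. 2278.481ms @ 3 + 759.494ms (1)
3. 3037.975ms @ 4 + 759.494ms (1)
4. 3797.468ms @ 5 + 759.494ms (1)

note 4 onset = 5b = 3797.468ms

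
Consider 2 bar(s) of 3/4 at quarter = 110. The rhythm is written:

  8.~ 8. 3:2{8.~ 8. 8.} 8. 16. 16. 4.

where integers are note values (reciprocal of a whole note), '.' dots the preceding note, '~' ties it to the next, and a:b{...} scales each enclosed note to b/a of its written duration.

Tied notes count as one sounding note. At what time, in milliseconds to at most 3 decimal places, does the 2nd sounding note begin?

note 2 onset = 3/2b = 818.182ms

1. 0.0ms @ 0 + 818.182ms (3/2)
2. 818.182ms @ 3/2 + 545.455ms (1)
3. 1363.636ms @ 5/2 + 272.727ms (1/2)
4. 1636.364ms @ 3 + 409.091ms (3/4)
5. 2045.455ms @ 15/4 + 204.545ms (3/8)
6. 2250.0ms @ 33/8 + 204.545ms (3/8)
7. 2454.545ms @ 9/2 + 818.182ms (3/2)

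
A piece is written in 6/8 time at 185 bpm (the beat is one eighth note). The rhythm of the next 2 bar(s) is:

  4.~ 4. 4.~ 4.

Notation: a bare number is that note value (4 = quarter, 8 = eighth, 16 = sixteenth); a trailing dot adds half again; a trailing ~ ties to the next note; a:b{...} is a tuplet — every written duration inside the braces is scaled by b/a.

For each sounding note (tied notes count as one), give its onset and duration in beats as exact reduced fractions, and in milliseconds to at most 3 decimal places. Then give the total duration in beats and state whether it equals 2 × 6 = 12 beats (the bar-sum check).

1) 0.0ms=0b +1945.946ms=6b
2) 1945.946ms=6b +1945.946ms=6b
Σ=12b of 12 (185bpm 6/8) — PASS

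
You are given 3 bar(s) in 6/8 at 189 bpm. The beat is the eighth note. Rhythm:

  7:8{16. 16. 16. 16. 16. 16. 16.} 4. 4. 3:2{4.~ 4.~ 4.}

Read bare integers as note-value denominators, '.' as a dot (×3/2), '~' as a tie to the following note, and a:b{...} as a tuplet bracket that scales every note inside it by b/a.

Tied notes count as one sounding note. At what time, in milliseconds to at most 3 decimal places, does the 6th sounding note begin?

1. 0.0ms @ 0 + 272.109ms (6/7)
2. 272.109ms @ 6/7 + 272.109ms (6/7)
3. 544.218ms @ 12/7 + 272.109ms (6/7)
4. 816.327ms @ 18/7 + 272.109ms (6/7)
5. 1088.435ms @ 24/7 + 272.109ms (6/7)
6. 1360.544ms @ 30/7 + 272.109ms (6/7)
7. 1632.653ms @ 36/7 + 272.109ms (6/7)
8. 1904.762ms @ 6 + 952.381ms (3)
9. 2857.143ms @ 9 + 952.381ms (3)
10. 3809.524ms @ 12 + 1904.762ms (6)

note 6 onset = 30/7b = 1360.544ms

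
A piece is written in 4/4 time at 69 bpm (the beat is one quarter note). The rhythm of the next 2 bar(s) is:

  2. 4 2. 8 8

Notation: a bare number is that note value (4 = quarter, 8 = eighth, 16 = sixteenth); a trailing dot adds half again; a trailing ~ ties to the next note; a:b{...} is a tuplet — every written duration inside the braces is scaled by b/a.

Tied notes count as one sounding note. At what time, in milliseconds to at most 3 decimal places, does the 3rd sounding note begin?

1. 0.0ms @ 0 + 2608.696ms (3)
2. 2608.696ms @ 3 + 869.565ms (1)
3. 3478.261ms @ 4 + 2608.696ms (3)
4. 6086.957ms @ 7 + 434.783ms (1/2)
5. 6521.739ms @ 15/2 + 434.783ms (1/2)

note 3 onset = 4b = 3478.261ms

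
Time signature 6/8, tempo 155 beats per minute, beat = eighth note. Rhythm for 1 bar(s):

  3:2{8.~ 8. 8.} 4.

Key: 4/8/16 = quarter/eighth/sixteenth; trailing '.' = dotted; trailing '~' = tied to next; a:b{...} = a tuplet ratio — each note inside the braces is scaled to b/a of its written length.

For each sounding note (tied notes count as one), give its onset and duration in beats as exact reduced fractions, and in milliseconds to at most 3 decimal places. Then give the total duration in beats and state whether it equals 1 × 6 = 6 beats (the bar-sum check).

1) 0.0ms=0b +774.194ms=2b
2) 774.194ms=2b +387.097ms=1b
3) 1161.29ms=3b +1161.29ms=3b
Σ=6b of 6 (155bpm 6/8) — PASS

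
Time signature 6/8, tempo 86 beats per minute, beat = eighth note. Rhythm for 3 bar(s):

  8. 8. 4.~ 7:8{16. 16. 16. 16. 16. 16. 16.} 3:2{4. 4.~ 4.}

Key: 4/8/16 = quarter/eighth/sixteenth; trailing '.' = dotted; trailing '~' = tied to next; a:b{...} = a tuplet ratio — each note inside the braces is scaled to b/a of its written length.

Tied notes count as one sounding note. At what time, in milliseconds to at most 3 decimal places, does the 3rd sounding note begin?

1. 0.0ms @ 0 + 1046.512ms (3/2)
2. 1046.512ms @ 3/2 + 1046.512ms (3/2)
3. 2093.023ms @ 3 + 2691.03ms (27/7)
4. 4784.053ms @ 48/7 + 598.007ms (6/7)
5. 5382.06ms @ 54/7 + 598.007ms (6/7)
6. 5980.066ms @ 60/7 + 598.007ms (6/7)
7. 6578.073ms @ 66/7 + 598.007ms (6/7)
8. 7176.08ms @ 72/7 + 598.007ms (6/7)
9. 7774.086ms @ 78/7 + 598.007ms (6/7)
10. 8372.093ms @ 12 + 1395.349ms (2)
11. 9767.442ms @ 14 + 2790.698ms (4)

note 3 onset = 3b = 2093.023ms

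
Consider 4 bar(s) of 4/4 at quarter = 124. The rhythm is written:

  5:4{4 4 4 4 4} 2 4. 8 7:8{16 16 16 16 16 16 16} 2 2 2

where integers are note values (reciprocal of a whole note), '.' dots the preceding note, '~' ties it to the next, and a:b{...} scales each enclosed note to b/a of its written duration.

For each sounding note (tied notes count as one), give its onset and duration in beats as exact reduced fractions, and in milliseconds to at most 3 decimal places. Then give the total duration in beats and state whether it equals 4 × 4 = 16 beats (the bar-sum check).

1) 0.0ms=0b +387.097ms=4/5b
2) 387.097ms=4/5b +387.097ms=4/5b
3) 774.194ms=8/5b +387.097ms=4/5b
4) 1161.29ms=12/5b +387.097ms=4/5b
5) 1548.387ms=16/5b +387.097ms=4/5b
6) 1935.484ms=4b +967.742ms=2b
7) 2903.226ms=6b +725.806ms=3/2b
8) 3629.032ms=15/2b +241.935ms=1/2b
9) 3870.968ms=8b +138.249ms=2/7b
10) 4009.217ms=58/7b +138.249ms=2/7b
11) 4147.465ms=60/7b +138.249ms=2/7b
12) 4285.714ms=62/7b +138.249ms=2/7b
13) 4423.963ms=64/7b +138.249ms=2/7b
14) 4562.212ms=66/7b +138.249ms=2/7b
15) 4700.461ms=68/7b +138.249ms=2/7b
16) 4838.71ms=10b +967.742ms=2b
17) 5806.452ms=12b +967.742ms=2b
18) 6774.194ms=14b +967.742ms=2b
Σ=16b of 16 (124bpm 4/4) — PASS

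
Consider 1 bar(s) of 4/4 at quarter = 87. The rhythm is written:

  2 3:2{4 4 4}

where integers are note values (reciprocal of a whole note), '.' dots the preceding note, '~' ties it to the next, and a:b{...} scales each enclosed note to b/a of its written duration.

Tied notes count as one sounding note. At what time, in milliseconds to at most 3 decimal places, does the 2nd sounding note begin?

note 2 onset = 2b = 1379.31ms

1. 0.0ms @ 0 + 1379.31ms (2)
2. 1379.31ms @ 2 + 459.77ms (2/3)
3. 1839.08ms @ 8/3 + 459.77ms (2/3)
4. 2298.851ms @ 10/3 + 459.77ms (2/3)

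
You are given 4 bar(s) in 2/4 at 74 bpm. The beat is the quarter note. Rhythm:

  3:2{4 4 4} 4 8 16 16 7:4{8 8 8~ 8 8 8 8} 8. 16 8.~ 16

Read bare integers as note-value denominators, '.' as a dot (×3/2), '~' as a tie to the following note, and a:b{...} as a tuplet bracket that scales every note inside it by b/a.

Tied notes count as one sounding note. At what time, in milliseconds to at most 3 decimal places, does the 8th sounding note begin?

note 8 onset = 4b = 3243.243ms

1. 0.0ms @ 0 + 540.541ms (2/3)
2. 540.541ms @ 2/3 + 540.541ms (2/3)
3. 1081.081ms @ 4/3 + 540.541ms (2/3)
4. 1621.622ms @ 2 + 810.811ms (1)
5. 2432.432ms @ 3 + 405.405ms (1/2)
6. 2837.838ms @ 7/2 + 202.703ms (1/4)
7. 3040.541ms @ 15/4 + 202.703ms (1/4)
8. 3243.243ms @ 4 + 231.66ms (2/7)
9. 3474.903ms @ 30/7 + 231.66ms (2/7)
10. 3706.564ms @ 32/7 + 463.32ms (4/7)
11. 4169.884ms @ 36/7 + 231.66ms (2/7)
12. 4401.544ms @ 38/7 + 231.66ms (2/7)
13. 4633.205ms @ 40/7 + 231.66ms (2/7)
14. 4864.865ms @ 6 + 608.108ms (3/4)
15. 5472.973ms @ 27/4 + 202.703ms (1/4)
16. 5675.676ms @ 7 + 810.811ms (1)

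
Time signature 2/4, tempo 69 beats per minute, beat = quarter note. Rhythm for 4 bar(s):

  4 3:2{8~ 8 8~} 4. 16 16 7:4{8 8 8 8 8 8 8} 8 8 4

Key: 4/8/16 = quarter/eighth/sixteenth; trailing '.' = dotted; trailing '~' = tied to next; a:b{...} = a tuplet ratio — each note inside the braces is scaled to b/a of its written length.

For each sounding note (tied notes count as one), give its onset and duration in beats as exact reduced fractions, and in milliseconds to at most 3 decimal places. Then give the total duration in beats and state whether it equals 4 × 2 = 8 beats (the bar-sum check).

1) 0.0ms=0b +869.565ms=1b
2) 869.565ms=1b +579.71ms=2/3b
3) 1449.275ms=5/3b +1594.203ms=11/6b
4) 3043.478ms=7/2b +217.391ms=1/4b
5) 3260.87ms=15/4b +217.391ms=1/4b
6) 3478.261ms=4b +248.447ms=2/7b
7) 3726.708ms=30/7b +248.447ms=2/7b
8) 3975.155ms=32/7b +248.447ms=2/7b
9) 4223.602ms=34/7b +248.447ms=2/7b
10) 4472.05ms=36/7b +248.447ms=2/7b
11) 4720.497ms=38/7b +248.447ms=2/7b
12) 4968.944ms=40/7b +248.447ms=2/7b
13) 5217.391ms=6b +434.783ms=1/2b
14) 5652.174ms=13/2b +434.783ms=1/2b
15) 6086.957ms=7b +869.565ms=1b
Σ=8b of 8 (69bpm 2/4) — PASS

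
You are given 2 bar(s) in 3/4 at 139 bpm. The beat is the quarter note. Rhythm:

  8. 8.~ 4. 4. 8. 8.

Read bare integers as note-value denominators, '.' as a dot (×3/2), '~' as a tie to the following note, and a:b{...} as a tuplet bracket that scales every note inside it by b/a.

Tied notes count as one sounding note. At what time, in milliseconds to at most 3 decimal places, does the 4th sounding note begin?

1. 0.0ms @ 0 + 323.741ms (3/4)
2. 323.741ms @ 3/4 + 971.223ms (9/4)
3. 1294.964ms @ 3 + 647.482ms (3/2)
4. 1942.446ms @ 9/2 + 323.741ms (3/4)
5. 2266.187ms @ 21/4 + 323.741ms (3/4)

note 4 onset = 9/2b = 1942.446ms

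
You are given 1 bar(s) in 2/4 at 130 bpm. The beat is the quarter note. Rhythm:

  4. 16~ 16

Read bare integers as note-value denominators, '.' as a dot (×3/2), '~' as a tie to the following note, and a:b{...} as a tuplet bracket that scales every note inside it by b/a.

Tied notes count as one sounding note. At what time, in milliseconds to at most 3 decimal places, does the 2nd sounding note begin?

note 2 onset = 3/2b = 692.308ms

1. 0.0ms @ 0 + 692.308ms (3/2)
2. 692.308ms @ 3/2 + 230.769ms (1/2)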